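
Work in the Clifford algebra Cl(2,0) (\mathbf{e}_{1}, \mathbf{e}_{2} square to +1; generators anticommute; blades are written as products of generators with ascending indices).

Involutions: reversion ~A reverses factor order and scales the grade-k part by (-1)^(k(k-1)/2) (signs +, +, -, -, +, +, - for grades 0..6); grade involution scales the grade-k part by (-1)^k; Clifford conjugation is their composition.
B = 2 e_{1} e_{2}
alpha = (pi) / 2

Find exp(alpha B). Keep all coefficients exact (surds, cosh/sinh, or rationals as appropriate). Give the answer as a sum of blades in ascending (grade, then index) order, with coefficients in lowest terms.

B^2 = (2)^2*(e_{1} e_{2})^2 = 4*(-1) = -4 (a basis 2-blade squares to minus the product of its generators' squares).
B^2 = -4 — the series telescopes trigonometrically here: l = 2, alpha*l = \pi, so exp(alpha B) = cos(\pi) + (sin(\pi)/2)*B = -1 + (0)*B.
Answer: -1


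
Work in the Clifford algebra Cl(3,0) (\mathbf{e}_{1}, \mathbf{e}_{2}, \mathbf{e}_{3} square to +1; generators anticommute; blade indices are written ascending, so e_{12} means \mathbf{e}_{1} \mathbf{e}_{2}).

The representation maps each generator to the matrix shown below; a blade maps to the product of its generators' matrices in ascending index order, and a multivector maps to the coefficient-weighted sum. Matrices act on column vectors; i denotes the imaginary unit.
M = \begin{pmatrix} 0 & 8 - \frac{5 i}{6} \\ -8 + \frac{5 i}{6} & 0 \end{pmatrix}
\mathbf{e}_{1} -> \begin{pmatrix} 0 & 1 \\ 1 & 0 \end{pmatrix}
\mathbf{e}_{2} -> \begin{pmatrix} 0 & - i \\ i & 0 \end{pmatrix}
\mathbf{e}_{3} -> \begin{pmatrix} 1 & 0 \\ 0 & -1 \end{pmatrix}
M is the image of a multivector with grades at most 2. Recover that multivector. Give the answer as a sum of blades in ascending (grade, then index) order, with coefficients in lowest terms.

Method: 1, rho(e_{1}), rho(e_{2}), rho(e_{3}) form a trace-orthogonal basis of the 2x2 complex matrices (tr(X Y) = 2 if X = Y, else 0), so M = m0*1 + m1*rho(e_{1}) + m2*rho(e_{2}) + m3*rho(e_{3}) with m0 = tr(M)/2 = 0, m1 = tr(M rho(e_{1}))/2 = 0, m2 = tr(M rho(e_{2}))/2 = \frac{5}{6} + 8 i, m3 = tr(M rho(e_{3}))/2 = 0.
Multiplying table entries, the bivector images are rho(e_{12}) = i*rho(e_{3}), rho(e_{13}) = -i*rho(e_{2}), rho(e_{23}) = i*rho(e_{1}); with real blade coefficients the real parts of m0..m3 are the coefficients of 1, e_{1}, e_{2}, e_{3} and the imaginary parts give the bivectors (e_{23}: Im m1, e_{13}: -Im m2, e_{12}: Im m3).
Answer: \frac{5}{6} e_{2} - 8 e_{13}


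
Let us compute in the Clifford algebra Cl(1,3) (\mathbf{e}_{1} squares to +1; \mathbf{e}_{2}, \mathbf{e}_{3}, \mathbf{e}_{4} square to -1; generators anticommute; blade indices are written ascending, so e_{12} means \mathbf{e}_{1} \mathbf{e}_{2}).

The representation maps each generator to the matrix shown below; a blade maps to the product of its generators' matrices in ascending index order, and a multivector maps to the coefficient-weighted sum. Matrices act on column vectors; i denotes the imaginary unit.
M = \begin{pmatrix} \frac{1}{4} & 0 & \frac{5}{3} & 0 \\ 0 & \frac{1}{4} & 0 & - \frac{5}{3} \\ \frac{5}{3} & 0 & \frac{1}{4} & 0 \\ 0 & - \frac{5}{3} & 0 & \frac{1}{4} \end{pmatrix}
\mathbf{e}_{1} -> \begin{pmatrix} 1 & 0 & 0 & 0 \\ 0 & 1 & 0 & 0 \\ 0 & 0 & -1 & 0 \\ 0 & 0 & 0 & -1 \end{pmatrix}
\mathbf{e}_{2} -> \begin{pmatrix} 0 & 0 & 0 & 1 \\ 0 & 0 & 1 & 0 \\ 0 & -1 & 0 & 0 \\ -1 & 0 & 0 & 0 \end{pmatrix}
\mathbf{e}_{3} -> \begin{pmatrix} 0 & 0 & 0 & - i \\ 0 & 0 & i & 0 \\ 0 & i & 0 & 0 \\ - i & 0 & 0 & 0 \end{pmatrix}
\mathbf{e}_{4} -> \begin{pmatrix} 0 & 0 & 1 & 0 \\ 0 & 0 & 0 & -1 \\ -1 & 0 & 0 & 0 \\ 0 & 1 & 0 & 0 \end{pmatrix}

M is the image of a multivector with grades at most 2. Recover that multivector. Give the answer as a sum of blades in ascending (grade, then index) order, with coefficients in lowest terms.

Method: the blade images are trace-orthogonal — tr(rho(e_A) rho(e_B)^-1) = 4 if A = B and 0 otherwise — and rho(e_A)^-1 = (e_A)^2 * rho(e_A) with (e_A)^2 = +1 or -1, so the coefficient of e_A in the preimage is (e_A)^2 * tr(M rho(e_A))/4.
Nonzero projections over blades of grade <= 2: 1: (1)^2 = +1, tr(M 1) = 1, coefficient \frac{1}{4}; e_{14}: (e_{14})^2 = +1, tr(M rho(e_{14})) = \frac{20}{3}, coefficient \frac{5}{3}. Every other blade of grade <= 2 projects to 0.
Answer: \frac{1}{4} + \frac{5}{3} e_{14}


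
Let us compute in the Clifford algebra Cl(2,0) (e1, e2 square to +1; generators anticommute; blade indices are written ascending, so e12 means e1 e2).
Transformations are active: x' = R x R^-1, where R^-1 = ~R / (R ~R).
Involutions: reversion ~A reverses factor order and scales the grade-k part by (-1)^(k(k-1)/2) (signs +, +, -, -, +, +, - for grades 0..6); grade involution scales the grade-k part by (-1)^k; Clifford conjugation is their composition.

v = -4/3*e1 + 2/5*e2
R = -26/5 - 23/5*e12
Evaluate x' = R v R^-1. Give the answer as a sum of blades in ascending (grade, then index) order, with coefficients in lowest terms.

~R = -26/5 + 23/5*e12, and R ~R = 241/5, so R^-1 = ~R / (241/5).
R v = 382/75*e1 - 616/75*e2
Answer: 1412/6025*e1 + 24802/18075*e2


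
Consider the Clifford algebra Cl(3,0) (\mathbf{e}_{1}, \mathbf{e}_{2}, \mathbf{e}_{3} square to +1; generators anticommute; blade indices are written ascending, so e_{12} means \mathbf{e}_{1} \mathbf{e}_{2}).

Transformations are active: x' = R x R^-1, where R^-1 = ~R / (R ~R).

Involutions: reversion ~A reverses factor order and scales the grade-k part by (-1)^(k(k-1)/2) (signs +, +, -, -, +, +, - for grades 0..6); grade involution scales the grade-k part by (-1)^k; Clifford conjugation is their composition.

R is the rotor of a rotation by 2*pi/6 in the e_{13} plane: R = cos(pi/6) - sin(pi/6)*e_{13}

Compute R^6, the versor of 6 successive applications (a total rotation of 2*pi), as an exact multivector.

Half-angle bookkeeping: 6 applications in e_{13} add up to rotor phase 6*pi/6 = \pi, so R^6 = cos(\pi) - sin(\pi)*e_{13}.
cos(\pi) = -1 and sin(\pi) = 0, so R^6 = -1. The total rotation 2*pi is 1 full turn, so every vector returns to itself, yet the rotor is -1, on the OTHER sheet of the double cover (an odd number of 2*pi turns).
Answer: -1


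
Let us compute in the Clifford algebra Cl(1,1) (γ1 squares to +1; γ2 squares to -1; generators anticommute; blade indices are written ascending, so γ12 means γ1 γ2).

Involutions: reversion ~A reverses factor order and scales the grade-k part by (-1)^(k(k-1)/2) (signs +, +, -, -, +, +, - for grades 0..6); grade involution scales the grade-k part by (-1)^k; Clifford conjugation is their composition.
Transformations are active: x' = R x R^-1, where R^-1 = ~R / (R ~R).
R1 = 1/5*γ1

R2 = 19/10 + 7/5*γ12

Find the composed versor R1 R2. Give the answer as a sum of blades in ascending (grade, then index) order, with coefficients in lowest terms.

Distribute over the terms of R1 (each basis-blade product reordered to ascending indices, repeated generators contracted through their squares):
(1/5*γ1) R2 = 19/50*γ1 + 7/25*γ2
Answer: 19/50*γ1 + 7/25*γ2


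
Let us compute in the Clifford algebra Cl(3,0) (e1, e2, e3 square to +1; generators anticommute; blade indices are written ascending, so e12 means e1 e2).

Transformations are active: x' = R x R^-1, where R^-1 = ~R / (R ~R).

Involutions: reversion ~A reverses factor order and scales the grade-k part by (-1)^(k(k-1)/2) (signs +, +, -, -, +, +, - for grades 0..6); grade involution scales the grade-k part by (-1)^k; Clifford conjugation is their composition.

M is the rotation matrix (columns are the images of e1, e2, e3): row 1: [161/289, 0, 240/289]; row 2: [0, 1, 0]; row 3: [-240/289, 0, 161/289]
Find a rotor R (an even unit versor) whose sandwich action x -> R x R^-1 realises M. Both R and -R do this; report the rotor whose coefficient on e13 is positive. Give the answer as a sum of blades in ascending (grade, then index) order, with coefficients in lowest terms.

Method: write R = a + b12*e12 + b13*e13 + b23*e23 with a^2 + b12^2 + b13^2 + b23^2 = 1 (so R^-1 = ~R). Expanding the columns R e_j ~R gives tr M = 4a^2 - 1 and, from the antisymmetric part, M21 - M12 = -4a*b12, M13 - M31 = 4a*b13, M32 - M23 = -4a*b23.
Here tr M = 611/289, so a^2 = (1 + tr M)/4 = 225/289 and a = ±15/17. Taking a = 15/17: M21 - M12 = 0, M13 - M31 = 480/289, M32 - M23 = 0, giving b12 = 0, b13 = 8/17, b23 = 0, i.e. R = 15/17 + 8/17*e13.
Its e13 coefficient is already positive.
Answer: 15/17 + 8/17*e13. Recall the cover is two-to-one: with M of trace 611/289, both preimages act alike, and the stated e13 sign chooses the sheet.


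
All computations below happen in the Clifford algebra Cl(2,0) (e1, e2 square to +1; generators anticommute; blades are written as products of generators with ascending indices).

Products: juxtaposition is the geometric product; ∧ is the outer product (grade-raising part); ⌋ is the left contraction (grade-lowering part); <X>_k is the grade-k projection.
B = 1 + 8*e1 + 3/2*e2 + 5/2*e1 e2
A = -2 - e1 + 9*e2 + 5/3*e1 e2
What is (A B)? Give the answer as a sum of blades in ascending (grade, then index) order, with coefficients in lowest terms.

step 1: -2/3 - 37*e1 - 59/6*e2 - 461/6*e1 e2
Answer: -2/3 - 37*e1 - 59/6*e2 - 461/6*e1 e2


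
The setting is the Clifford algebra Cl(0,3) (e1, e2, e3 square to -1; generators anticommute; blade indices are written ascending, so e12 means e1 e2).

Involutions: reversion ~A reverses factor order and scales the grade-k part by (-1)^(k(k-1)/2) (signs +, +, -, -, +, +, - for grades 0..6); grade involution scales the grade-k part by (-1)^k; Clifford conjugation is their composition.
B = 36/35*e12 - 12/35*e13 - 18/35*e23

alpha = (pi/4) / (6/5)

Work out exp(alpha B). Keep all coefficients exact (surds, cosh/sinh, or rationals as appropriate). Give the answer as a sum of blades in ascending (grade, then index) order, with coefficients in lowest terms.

B^2 term by term: the squares give (36/35)^2*(e12)^2 + (-12/35)^2*(e13)^2 + (-18/35)^2*(e23)^2 = 1296/1225*(-1) + 144/1225*(-1) + 324/1225*(-1) = -36/25 (each basis 2-blade squares to minus the product of its generators' squares); cross terms between blades sharing an index anticommute and cancel. So B^2 = -36/25.
B^2 = -36/25 — the negative square puts this in the circular regime; l = 6/5, alpha*l = pi/4, so exp(alpha B) = cos(pi/4) + (sin(pi/4)/(6/5))*B = sqrt(2)/2 + (5*sqrt(2)/12)*B.
Answer: sqrt(2)/2 + 3*sqrt(2)/7*e12 - sqrt(2)/7*e13 - 3*sqrt(2)/14*e23


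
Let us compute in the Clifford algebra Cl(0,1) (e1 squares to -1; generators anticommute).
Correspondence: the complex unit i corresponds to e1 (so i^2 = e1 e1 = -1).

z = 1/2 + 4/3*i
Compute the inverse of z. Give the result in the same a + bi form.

In blades: z = 1/2 + 4/3*e1.
With qbar = 1/2 - 4/3*e1 (scalar fixed, mapped units negated), z qbar = 73/36 (the sum of squared coefficients), so z^-1 = qbar / (73/36) = 18/73 - 48/73*e1; translating back:
Answer: 18/73 - 48/73*i


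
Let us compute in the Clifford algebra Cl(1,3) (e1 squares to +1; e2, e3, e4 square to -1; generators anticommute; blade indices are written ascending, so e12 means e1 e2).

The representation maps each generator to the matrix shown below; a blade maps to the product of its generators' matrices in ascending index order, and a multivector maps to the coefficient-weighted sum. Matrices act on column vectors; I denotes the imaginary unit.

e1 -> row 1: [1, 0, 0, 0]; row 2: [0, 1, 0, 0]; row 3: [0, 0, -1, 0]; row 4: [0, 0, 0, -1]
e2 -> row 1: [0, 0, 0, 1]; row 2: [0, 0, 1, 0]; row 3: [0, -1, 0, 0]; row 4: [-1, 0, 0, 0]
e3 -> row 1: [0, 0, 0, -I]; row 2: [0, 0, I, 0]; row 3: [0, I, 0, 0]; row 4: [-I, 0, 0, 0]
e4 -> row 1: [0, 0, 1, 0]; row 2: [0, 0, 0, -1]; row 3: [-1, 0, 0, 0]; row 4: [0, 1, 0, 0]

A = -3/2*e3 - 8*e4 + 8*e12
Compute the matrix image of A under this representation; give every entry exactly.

Bivector images (products of the table entries): rho(e12) = rho(e1)rho(e2) = row 1: [0, 0, 0, 1]; row 2: [0, 0, 1, 0]; row 3: [0, 1, 0, 0]; row 4: [1, 0, 0, 0].
M = (-3/2)*rho(e3) + (-8)*rho(e4) + (8)*rho(e12), summed entrywise:
Answer: row 1: [0, 0, -8, 8 + 3*I/2]; row 2: [0, 0, 8 - 3*I/2, 8]; row 3: [8, 8 - 3*I/2, 0, 0]; row 4: [8 + 3*I/2, -8, 0, 0]


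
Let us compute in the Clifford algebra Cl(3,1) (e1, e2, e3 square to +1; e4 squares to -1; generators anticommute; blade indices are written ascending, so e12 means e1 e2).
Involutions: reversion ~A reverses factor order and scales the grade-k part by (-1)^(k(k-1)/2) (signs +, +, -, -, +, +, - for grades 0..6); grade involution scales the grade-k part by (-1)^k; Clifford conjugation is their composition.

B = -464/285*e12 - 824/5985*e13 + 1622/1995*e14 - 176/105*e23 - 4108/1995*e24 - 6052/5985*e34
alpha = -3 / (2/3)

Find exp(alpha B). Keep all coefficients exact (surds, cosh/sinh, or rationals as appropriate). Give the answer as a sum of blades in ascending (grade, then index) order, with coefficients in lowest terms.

B^2 term by term: the squares give (-464/285)^2*(e12)^2 + (-824/5985)^2*(e13)^2 + (1622/1995)^2*(e14)^2 + (-176/105)^2*(e23)^2 + (-4108/1995)^2*(e24)^2 + (-6052/5985)^2*(e34)^2 = 215296/81225*(-1) + 678976/35820225*(-1) + 2630884/3980025*(+1) + 30976/11025*(-1) + 16875664/3980025*(+1) + 36626704/35820225*(+1) = 4/9 (each basis 2-blade squares to minus the product of its generators' squares); cross terms between blades sharing an index anticommute and cancel; the commuting (index-disjoint) pairs give grade-4 terms 2*c*c'*(blade product), which cancel blade by blade — e1234: 5616256/1705725 - 6769984/11940075 - 570944/209475 = 0 — confirming B is simple. So B^2 = 4/9.
B^2 = 4/9 — hyperbolic case — the even/odd split gives cosh and sinh: l = 2/3, alpha*l = -3, so exp(alpha B) = cosh(-3) + (sinh(-3)/(2/3))*B = cosh(3) + (-3*sinh(3)/2)*B.
Answer: cosh(3) + 232*sinh(3)/95*e12 + 412*sinh(3)/1995*e13 - 811*sinh(3)/665*e14 + 88*sinh(3)/35*e23 + 2054*sinh(3)/665*e24 + 3026*sinh(3)/1995*e34


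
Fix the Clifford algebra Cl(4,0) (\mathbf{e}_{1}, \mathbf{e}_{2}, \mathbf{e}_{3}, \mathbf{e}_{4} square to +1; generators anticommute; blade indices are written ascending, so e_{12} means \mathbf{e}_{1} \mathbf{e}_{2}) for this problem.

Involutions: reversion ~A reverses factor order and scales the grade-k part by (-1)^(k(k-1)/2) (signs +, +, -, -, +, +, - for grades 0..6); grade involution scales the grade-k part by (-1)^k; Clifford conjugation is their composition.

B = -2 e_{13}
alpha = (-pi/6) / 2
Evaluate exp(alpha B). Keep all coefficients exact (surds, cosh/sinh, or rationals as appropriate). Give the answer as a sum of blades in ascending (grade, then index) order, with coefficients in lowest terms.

B^2 = (-2)^2*(e_{13})^2 = 4*(-1) = -4 (a basis 2-blade squares to minus the product of its generators' squares).
B^2 = -4 — a negative square means the series sums to a rotation: l = 2, alpha*l = - \frac{\pi}{6}, so exp(alpha B) = cos(- \frac{\pi}{6}) + (sin(- \frac{\pi}{6})/2)*B = \frac{\sqrt{3}}{2} + (- \frac{1}{4})*B.
Answer: \frac{\sqrt{3}}{2} + \frac{1}{2} e_{13}


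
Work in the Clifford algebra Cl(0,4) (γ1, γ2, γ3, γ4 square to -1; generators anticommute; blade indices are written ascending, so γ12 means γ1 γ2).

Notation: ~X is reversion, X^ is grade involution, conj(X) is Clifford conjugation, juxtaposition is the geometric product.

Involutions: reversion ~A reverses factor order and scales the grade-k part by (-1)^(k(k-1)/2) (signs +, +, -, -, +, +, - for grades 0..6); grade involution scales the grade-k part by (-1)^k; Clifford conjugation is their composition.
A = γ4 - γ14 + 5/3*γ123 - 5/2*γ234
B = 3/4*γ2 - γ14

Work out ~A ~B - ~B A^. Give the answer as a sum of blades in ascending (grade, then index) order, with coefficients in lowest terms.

first term: -1 + γ1 - 5/4*γ13 - 3/4*γ24 - 15/8*γ34 + 5/2*γ123 - 3/4*γ124 + 5/3*γ234
second term: 1 + γ1 - 5/4*γ13 - 3/4*γ24 - 15/8*γ34 - 5/2*γ123 + 3/4*γ124 - 5/3*γ234
Answer: -2 + 5*γ123 - 3/2*γ124 + 10/3*γ234


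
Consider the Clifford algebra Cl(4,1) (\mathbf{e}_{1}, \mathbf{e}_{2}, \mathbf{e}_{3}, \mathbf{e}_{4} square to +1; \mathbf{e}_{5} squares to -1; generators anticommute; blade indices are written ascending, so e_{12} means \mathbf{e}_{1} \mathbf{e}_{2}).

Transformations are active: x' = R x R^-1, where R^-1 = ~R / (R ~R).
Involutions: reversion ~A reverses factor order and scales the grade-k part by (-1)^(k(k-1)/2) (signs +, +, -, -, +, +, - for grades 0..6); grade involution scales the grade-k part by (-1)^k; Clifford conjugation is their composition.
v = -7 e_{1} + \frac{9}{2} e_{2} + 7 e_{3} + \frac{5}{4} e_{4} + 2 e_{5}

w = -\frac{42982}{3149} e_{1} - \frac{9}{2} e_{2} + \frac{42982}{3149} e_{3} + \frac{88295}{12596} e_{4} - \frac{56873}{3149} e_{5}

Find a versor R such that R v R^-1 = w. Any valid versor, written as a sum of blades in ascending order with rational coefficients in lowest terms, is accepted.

Since q(v) = q(w) = \frac{1853}{16}, the sum R = v + w = -\frac{65025}{3149} e_{1} + \frac{65025}{3149} e_{3} + \frac{26010}{3149} e_{4} - \frac{50575}{3149} e_{5} does the job whenever invertible.
Answer: -\frac{65025}{3149} e_{1} + \frac{65025}{3149} e_{3} + \frac{26010}{3149} e_{4} - \frac{50575}{3149} e_{5}


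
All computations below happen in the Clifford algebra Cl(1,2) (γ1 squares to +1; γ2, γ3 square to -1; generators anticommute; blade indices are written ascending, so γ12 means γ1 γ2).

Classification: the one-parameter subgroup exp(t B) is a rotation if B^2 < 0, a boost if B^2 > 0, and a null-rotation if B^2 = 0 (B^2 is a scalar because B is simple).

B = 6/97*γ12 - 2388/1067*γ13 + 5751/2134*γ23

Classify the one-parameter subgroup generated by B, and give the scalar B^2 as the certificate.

B^2 term by term: the squares give (6/97)^2*(γ12)^2 + (-2388/1067)^2*(γ13)^2 + (5751/2134)^2*(γ23)^2 = 36/9409*(+1) + 5702544/1138489*(+1) + 33074001/4553956*(-1) = -9/4 (each basis 2-blade squares to minus the product of its generators' squares); cross terms between blades sharing an index anticommute and cancel. So B^2 = -9/4.
Answer: rotation, certificate B^2 = -9/4. The invariant at work: B^2 = -9/4 is unchanged by conjugation, hence its sign classifies the subgroup whatever basis B is written in.


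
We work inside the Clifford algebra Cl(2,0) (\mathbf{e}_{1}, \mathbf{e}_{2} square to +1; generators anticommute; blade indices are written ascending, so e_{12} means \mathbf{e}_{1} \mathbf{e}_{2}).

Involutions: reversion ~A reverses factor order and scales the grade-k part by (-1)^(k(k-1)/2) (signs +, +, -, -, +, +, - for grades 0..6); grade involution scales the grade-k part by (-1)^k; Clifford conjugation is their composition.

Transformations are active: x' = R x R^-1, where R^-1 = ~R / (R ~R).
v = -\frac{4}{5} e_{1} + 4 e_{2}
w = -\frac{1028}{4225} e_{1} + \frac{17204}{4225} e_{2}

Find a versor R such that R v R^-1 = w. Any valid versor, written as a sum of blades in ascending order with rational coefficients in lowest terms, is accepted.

Construction: equal norms (both \frac{416}{25}) license R = v + w = -\frac{4408}{4225} e_{1} + \frac{34104}{4225} e_{2} — nothing changes along that direction, while (v - w)/2 changes sign, so v maps onto w.
Answer: -\frac{4408}{4225} e_{1} + \frac{34104}{4225} e_{2}


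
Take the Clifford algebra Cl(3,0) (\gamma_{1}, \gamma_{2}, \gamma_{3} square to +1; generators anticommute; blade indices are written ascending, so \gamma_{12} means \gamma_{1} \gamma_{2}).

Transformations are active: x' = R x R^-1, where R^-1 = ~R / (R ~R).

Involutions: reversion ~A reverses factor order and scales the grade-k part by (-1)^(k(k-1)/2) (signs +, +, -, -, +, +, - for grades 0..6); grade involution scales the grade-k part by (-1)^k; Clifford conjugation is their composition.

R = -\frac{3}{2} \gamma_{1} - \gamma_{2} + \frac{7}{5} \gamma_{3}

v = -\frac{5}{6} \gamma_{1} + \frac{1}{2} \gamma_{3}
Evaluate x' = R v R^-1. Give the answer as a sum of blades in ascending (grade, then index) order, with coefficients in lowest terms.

~R = -\frac{3}{2} \gamma_{1} - \gamma_{2} + \frac{7}{5} \gamma_{3}, and R ~R = \frac{521}{100}, so R^-1 = ~R / (\frac{521}{100}).
R v = \frac{39}{20} - \frac{5}{6} \gamma_{12} + \frac{5}{12} \gamma_{13} - \frac{1}{2} \gamma_{23}
Answer: -\frac{905}{3126} \gamma_{1} - \frac{390}{521} \gamma_{2} + \frac{571}{1042} \gamma_{3}


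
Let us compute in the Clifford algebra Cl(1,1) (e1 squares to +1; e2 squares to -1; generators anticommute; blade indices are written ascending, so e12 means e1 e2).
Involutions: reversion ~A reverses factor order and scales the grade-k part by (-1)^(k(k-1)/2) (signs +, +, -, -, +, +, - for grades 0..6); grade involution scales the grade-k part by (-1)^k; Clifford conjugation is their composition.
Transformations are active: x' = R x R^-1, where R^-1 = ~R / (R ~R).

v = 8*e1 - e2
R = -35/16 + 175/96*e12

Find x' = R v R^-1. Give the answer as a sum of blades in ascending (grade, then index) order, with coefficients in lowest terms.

~R = -35/16 - 175/96*e12, and R ~R = 13475/9216, so R^-1 = ~R / (13475/9216).
R v = -1505/96*e1 - 595/48*e2
Answer: 428/11*e1 + 419/11*e2


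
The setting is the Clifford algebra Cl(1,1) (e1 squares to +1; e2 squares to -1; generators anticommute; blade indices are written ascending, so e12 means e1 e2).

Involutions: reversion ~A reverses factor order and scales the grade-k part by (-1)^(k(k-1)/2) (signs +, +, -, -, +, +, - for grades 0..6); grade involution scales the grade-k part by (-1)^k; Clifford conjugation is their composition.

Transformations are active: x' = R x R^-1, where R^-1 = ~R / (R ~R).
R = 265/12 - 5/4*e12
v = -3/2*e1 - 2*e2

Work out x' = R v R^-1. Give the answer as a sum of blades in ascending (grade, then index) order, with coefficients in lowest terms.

~R = 265/12 + 5/4*e12, and R ~R = 4375/9, so R^-1 = ~R / (4375/9).
R v = -285/8*e1 - 1105/24*e2
Answer: -4863/2800*e1 - 6113/2800*e2


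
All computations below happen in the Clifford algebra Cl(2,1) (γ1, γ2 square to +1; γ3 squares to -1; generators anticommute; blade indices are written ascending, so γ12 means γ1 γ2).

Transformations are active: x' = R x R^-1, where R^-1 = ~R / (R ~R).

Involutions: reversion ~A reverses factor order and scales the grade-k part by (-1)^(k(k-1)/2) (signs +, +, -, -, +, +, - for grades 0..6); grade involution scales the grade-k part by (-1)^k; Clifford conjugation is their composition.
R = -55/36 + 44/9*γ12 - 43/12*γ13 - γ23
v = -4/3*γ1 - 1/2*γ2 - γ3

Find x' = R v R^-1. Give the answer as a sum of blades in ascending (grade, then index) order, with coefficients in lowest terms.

~R = -55/36 - 44/9*γ12 + 43/12*γ13 + γ23, and R ~R = 1004/81, so R^-1 = ~R / (1004/81).
R v = -431/108*γ1 + 1357/216*γ2 - 15/4*γ3 - 385/72*γ123
Answer: 11681/8032*γ1 + 12307/6024*γ2 - 18423/8032*γ3


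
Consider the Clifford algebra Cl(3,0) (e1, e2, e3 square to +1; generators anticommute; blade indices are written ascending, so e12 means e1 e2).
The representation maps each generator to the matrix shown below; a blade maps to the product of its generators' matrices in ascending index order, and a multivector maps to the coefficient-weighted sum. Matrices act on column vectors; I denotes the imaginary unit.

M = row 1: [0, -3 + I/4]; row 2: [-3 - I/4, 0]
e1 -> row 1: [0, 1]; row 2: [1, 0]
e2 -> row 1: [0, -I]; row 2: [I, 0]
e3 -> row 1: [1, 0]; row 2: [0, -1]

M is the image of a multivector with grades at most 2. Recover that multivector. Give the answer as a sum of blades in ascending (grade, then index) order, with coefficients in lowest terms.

Method: 1, rho(e1), rho(e2), rho(e3) form a trace-orthogonal basis of the 2x2 complex matrices (tr(X Y) = 2 if X = Y, else 0), so M = m0*1 + m1*rho(e1) + m2*rho(e2) + m3*rho(e3) with m0 = tr(M)/2 = 0, m1 = tr(M rho(e1))/2 = -3, m2 = tr(M rho(e2))/2 = -1/4, m3 = tr(M rho(e3))/2 = 0.
Multiplying table entries, the bivector images are rho(e12) = I*rho(e3), rho(e13) = -I*rho(e2), rho(e23) = I*rho(e1); with real blade coefficients the real parts of m0..m3 are the coefficients of 1, e1, e2, e3 and the imaginary parts give the bivectors (e23: Im m1, e13: -Im m2, e12: Im m3).
Answer: -3*e1 - 1/4*e2


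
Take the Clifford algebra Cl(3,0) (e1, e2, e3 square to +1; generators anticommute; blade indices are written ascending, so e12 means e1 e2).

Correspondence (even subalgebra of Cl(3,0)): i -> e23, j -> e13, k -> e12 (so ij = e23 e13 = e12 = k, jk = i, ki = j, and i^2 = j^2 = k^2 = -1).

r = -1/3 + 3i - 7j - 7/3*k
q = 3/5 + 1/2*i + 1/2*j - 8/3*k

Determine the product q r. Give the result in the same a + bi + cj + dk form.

In blades: q = 3/5 - 8/3*e12 + 1/2*e13 + 1/2*e23, r = -1/3 - 7/3*e12 - 7*e13 + 3*e23.
Distribute q over r term by term (generator squares from the signature, products reordered to ascending indices): (3/5)*r = -1/5 - 7/5*e12 - 21/5*e13 + 9/5*e23; (-8/3*e12)*r = -56/9 + 8/9*e12 - 8*e13 - 56/3*e23; (1/2*e13)*r = 7/2 - 3/2*e12 - 1/6*e13 - 7/6*e23; (1/2*e23)*r = -3/2 - 7/2*e12 + 7/6*e13 - 1/6*e23.
Sum: -199/45 - 248/45*e12 - 56/5*e13 - 91/5*e23; translating back through the correspondence:
Answer: -199/45 - 91/5*i - 56/5*j - 248/45*k


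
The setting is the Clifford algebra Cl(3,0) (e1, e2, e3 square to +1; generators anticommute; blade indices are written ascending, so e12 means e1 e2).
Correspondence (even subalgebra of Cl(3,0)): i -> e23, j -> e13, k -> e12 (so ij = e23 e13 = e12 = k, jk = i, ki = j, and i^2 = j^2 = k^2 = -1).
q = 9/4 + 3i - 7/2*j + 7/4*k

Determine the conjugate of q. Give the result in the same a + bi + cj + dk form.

In blades: q = 9/4 + 7/4*e12 - 7/2*e13 + 3*e23.
Quaternion conjugation is reversion on the even subalgebra: the scalar is fixed and every grade-2 blade flips sign, giving 9/4 - 7/4*e12 + 7/2*e13 - 3*e23; translating back:
Answer: 9/4 - 3i + 7/2*j - 7/4*k


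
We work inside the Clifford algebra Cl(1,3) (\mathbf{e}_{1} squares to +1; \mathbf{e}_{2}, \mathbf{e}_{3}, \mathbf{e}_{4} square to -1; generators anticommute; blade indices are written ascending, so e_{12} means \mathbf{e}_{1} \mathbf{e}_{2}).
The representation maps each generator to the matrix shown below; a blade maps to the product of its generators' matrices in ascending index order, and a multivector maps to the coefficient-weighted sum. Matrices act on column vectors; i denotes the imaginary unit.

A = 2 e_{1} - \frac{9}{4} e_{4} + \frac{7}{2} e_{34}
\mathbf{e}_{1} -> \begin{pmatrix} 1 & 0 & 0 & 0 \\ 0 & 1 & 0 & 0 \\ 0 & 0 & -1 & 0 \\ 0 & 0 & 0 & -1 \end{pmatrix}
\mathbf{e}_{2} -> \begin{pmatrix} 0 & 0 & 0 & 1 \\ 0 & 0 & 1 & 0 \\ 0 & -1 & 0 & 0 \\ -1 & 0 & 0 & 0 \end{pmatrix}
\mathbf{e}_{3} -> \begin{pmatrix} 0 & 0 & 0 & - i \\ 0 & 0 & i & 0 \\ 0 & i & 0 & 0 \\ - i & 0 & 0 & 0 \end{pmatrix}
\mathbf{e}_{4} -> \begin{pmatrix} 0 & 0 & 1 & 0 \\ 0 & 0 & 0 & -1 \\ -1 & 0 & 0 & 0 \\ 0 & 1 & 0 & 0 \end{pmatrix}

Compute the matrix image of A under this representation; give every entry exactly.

Bivector images (products of the table entries): rho(e_{34}) = rho(\mathbf{e}_{3})rho(\mathbf{e}_{4}) = \begin{pmatrix} 0 & - i & 0 & 0 \\ - i & 0 & 0 & 0 \\ 0 & 0 & 0 & - i \\ 0 & 0 & - i & 0 \end{pmatrix}.
M = (2)*rho(e_{1}) + (-\frac{9}{4})*rho(e_{4}) + (\frac{7}{2})*rho(e_{34}), summed entrywise:
Answer: \begin{pmatrix} 2 & - \frac{7 i}{2} & - \frac{9}{4} & 0 \\ - \frac{7 i}{2} & 2 & 0 & \frac{9}{4} \\ \frac{9}{4} & 0 & -2 & - \frac{7 i}{2} \\ 0 & - \frac{9}{4} & - \frac{7 i}{2} & -2 \end{pmatrix}


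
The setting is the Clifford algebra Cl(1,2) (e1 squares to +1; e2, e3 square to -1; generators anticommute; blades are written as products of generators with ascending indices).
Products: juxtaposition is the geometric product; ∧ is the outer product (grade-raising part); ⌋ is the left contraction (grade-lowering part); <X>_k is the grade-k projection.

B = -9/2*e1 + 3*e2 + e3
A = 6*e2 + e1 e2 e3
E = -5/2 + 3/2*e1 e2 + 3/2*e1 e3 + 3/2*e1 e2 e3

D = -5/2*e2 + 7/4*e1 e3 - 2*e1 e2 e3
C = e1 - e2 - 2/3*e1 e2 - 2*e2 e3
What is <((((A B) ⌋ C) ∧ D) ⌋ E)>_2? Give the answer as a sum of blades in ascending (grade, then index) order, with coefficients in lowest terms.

step 1: -18 + 26*e1 e2 + 3*e1 e3 + 3/2*e2 e3
step 2: -43/3 - 18*e1 + 18*e2 + 12*e1 e2 + 36*e2 e3
step 3: 215/6*e2 + 45*e1 e2 - 301/12*e1 e3 - 17/6*e1 e2 e3
step 4: 273/8 + 215/4*e1 + 301/8*e2 + 135/2*e3 + 215/4*e1 e3
step 5: 215/4*e1 e3
Answer: 215/4*e1 e3


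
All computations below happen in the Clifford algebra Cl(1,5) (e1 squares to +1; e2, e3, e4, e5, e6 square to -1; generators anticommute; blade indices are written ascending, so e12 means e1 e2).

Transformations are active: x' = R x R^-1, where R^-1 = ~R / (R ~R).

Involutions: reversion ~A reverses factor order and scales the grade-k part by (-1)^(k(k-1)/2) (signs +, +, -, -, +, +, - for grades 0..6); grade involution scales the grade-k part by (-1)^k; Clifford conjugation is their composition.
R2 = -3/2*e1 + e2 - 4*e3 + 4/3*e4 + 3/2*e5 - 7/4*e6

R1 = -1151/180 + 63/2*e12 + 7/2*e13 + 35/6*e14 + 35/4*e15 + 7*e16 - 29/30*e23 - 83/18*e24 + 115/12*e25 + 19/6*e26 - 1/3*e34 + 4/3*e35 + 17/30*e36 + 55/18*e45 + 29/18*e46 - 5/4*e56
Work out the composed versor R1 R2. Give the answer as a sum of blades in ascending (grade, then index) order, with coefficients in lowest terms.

Distribute over the terms of R2 (each basis-blade product reordered to ascending indices, repeated generators contracted through their squares):
R1 (-3/2*e1) = 1151/120*e1 + 189/4*e2 + 21/4*e3 + 35/4*e4 + 105/8*e5 + 21/2*e6 + 29/20*e123 + 83/12*e124 - 115/8*e125 - 19/4*e126 + 1/2*e134 - 2*e135 - 17/20*e136 - 55/12*e145 - 29/12*e146 + 15/8*e156
R1 (e2) = -63/2*e1 - 1151/180*e2 - 29/30*e3 - 83/18*e4 + 115/12*e5 + 19/6*e6 - 7/2*e123 - 35/6*e124 - 35/4*e125 - 7*e126 - 1/3*e234 + 4/3*e235 + 17/30*e236 + 55/18*e245 + 29/18*e246 - 5/4*e256
R1 (-4*e3) = 14*e1 - 58/15*e2 + 1151/45*e3 + 4/3*e4 - 16/3*e5 - 34/15*e6 - 126*e123 + 70/3*e134 + 35*e135 + 28*e136 - 166/9*e234 + 115/3*e235 + 38/3*e236 - 110/9*e345 - 58/9*e346 + 5*e356
R1 (4/3*e4) = -70/9*e1 + 166/27*e2 + 4/9*e3 - 1151/135*e4 + 110/27*e5 + 58/27*e6 + 42*e124 + 14/3*e134 - 35/3*e145 - 28/3*e146 - 58/45*e234 - 115/9*e245 - 38/9*e246 - 16/9*e345 - 34/45*e346 - 5/3*e456
R1 (3/2*e5) = -105/8*e1 - 115/8*e2 - 2*e3 - 55/12*e4 - 1151/120*e5 - 15/8*e6 + 189/4*e125 + 21/4*e135 + 35/4*e145 - 21/2*e156 - 29/20*e235 - 83/12*e245 - 19/4*e256 - 1/2*e345 - 17/20*e356 - 29/12*e456
R1 (-7/4*e6) = 49/4*e1 + 133/24*e2 + 119/120*e3 + 203/72*e4 - 35/16*e5 + 8057/720*e6 - 441/8*e126 - 49/8*e136 - 245/24*e146 - 245/16*e156 + 203/120*e236 + 581/72*e246 - 805/48*e256 + 7/12*e346 - 7/3*e356 - 385/72*e456
Summing the partial products and collecting blades:
Answer: -2981/180*e1 + 4631/135*e2 + 10547/360*e3 - 5203/1080*e4 + 20887/2160*e5 + 9877/432*e6 - 2561/20*e123 + 517/12*e124 + 193/8*e125 - 535/8*e126 + 57/2*e134 + 153/4*e135 + 841/40*e136 - 15/2*e145 - 527/24*e146 - 383/16*e156 - 301/15*e234 + 2293/60*e235 + 597/40*e236 - 599/36*e245 + 131/24*e246 - 1093/48*e256 - 29/2*e345 - 397/60*e346 + 109/60*e356 - 679/72*e456


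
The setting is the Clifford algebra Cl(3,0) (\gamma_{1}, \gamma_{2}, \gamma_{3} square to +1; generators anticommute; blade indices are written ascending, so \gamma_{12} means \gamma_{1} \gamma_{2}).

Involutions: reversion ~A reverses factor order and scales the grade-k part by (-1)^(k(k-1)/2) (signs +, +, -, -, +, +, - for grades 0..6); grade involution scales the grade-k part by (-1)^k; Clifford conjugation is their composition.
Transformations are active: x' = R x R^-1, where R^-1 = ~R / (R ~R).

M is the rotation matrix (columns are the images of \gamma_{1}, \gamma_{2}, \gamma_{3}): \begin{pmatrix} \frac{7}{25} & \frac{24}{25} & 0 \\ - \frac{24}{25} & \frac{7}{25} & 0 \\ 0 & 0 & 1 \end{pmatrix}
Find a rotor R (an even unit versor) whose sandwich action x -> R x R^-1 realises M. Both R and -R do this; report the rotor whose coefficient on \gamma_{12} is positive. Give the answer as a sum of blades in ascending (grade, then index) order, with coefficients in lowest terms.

Method: write R = a + b12*\gamma_{12} + b13*\gamma_{13} + b23*\gamma_{23} with a^2 + b12^2 + b13^2 + b23^2 = 1 (so R^-1 = ~R). Expanding the columns R e_j ~R gives tr M = 4a^2 - 1 and, from the antisymmetric part, M21 - M12 = -4a*b12, M13 - M31 = 4a*b13, M32 - M23 = -4a*b23.
Here tr M = \frac{39}{25}, so a^2 = (1 + tr M)/4 = \frac{16}{25} and a = ±\frac{4}{5}. Taking a = \frac{4}{5}: M21 - M12 = -\frac{48}{25}, M13 - M31 = 0, M32 - M23 = 0, giving b12 = \frac{3}{5}, b13 = 0, b23 = 0, i.e. R = \frac{4}{5} + \frac{3}{5} \gamma_{12}.
Its \gamma_{12} coefficient is already positive.
Answer: \frac{4}{5} + \frac{3}{5} \gamma_{12}. Recall the cover is two-to-one: with M of trace \frac{39}{25}, both preimages act alike, and the stated \gamma_{12} sign chooses the sheet.


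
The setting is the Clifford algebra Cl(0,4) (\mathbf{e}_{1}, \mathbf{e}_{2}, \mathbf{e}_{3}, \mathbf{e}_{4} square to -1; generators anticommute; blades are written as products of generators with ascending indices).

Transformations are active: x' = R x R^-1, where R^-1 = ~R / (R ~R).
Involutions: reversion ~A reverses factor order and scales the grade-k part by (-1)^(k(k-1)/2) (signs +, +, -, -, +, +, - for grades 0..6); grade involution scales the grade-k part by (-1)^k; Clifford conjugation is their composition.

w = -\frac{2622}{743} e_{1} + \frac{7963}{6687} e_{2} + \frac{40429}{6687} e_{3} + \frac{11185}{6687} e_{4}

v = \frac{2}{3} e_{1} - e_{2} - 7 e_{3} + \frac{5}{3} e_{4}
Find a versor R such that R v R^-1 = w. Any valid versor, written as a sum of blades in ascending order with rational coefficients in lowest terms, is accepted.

A norm check does it: q(v) = q(w) = -\frac{479}{9}, hence R = v + w = -\frac{6380}{2229} e_{1} + \frac{1276}{6687} e_{2} - \frac{6380}{6687} e_{3} + \frac{22330}{6687} e_{4} realises the map — parallel part kept, (v - w)/2 negated, v carried to w.
Answer: -\frac{6380}{2229} e_{1} + \frac{1276}{6687} e_{2} - \frac{6380}{6687} e_{3} + \frac{22330}{6687} e_{4}


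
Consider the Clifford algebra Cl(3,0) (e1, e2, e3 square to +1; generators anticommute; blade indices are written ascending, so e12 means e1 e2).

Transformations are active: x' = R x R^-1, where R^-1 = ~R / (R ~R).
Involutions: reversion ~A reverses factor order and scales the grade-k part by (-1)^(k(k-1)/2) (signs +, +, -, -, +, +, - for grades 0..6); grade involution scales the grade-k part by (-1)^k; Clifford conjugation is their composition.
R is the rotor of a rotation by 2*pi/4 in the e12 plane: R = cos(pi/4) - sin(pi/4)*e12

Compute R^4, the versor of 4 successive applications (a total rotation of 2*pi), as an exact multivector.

Because a rotor carries half the rotation angle, composing 4 copies of this e12-plane rotor multiplies the phase: 4*(pi/4) = pi, hence R^4 = cos(pi) - sin(pi)*e12.
cos(pi) = -1 and sin(pi) = 0, so R^4 = -1. The total rotation 2*pi is 1 full turn, so every vector returns to itself, yet the rotor is -1, on the OTHER sheet of the double cover (an odd number of 2*pi turns).
Answer: -1


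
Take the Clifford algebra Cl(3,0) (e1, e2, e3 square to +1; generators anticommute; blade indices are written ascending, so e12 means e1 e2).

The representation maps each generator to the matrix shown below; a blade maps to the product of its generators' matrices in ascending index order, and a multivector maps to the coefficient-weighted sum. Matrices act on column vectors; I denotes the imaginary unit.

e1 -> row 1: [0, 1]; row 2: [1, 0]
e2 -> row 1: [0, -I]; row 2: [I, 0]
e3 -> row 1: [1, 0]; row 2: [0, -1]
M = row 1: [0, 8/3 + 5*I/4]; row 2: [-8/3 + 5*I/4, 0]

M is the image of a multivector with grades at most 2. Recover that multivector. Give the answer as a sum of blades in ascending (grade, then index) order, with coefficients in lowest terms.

Method: 1, rho(e1), rho(e2), rho(e3) form a trace-orthogonal basis of the 2x2 complex matrices (tr(X Y) = 2 if X = Y, else 0), so M = m0*1 + m1*rho(e1) + m2*rho(e2) + m3*rho(e3) with m0 = tr(M)/2 = 0, m1 = tr(M rho(e1))/2 = 5*I/4, m2 = tr(M rho(e2))/2 = 8*I/3, m3 = tr(M rho(e3))/2 = 0.
Multiplying table entries, the bivector images are rho(e12) = I*rho(e3), rho(e13) = -I*rho(e2), rho(e23) = I*rho(e1); with real blade coefficients the real parts of m0..m3 are the coefficients of 1, e1, e2, e3 and the imaginary parts give the bivectors (e23: Im m1, e13: -Im m2, e12: Im m3).
Answer: -8/3*e13 + 5/4*e23


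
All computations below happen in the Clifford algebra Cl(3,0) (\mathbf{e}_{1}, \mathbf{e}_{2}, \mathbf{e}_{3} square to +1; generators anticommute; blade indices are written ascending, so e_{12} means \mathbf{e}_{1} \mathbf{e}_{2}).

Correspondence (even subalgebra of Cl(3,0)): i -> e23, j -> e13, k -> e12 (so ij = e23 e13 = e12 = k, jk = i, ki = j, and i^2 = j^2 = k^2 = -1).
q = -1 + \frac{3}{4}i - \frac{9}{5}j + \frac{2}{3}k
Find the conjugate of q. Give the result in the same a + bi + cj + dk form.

In blades: q = -1 + \frac{2}{3} e_{12} - \frac{9}{5} e_{13} + \frac{3}{4} e_{23}.
Quaternion conjugation is reversion on the even subalgebra: the scalar is fixed and every grade-2 blade flips sign, giving -1 - \frac{2}{3} e_{12} + \frac{9}{5} e_{13} - \frac{3}{4} e_{23}; translating back:
Answer: -1 - \frac{3}{4}i + \frac{9}{5}j - \frac{2}{3}k


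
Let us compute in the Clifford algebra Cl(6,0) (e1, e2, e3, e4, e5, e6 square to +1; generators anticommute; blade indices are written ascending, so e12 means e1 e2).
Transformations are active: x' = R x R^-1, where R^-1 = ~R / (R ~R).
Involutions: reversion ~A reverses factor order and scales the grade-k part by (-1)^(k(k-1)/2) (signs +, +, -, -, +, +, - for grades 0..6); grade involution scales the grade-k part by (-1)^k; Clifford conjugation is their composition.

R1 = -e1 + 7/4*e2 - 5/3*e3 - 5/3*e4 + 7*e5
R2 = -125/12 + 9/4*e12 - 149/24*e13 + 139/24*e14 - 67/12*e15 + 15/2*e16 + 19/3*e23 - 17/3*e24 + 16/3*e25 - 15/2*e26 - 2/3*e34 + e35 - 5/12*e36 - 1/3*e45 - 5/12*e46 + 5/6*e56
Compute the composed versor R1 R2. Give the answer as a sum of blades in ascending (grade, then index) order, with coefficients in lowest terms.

Distribute over the terms of R1 (each basis-blade product reordered to ascending indices, repeated generators contracted through their squares):
(-e1) R2 = 125/12*e1 - 9/4*e2 + 149/24*e3 - 139/24*e4 + 67/12*e5 - 15/2*e6 - 19/3*e123 + 17/3*e124 - 16/3*e125 + 15/2*e126 + 2/3*e134 - e135 + 5/12*e136 + 1/3*e145 + 5/12*e146 - 5/6*e156
(7/4*e2) R2 = -63/16*e1 - 875/48*e2 + 133/12*e3 - 119/12*e4 + 28/3*e5 - 105/8*e6 + 1043/96*e123 - 973/96*e124 + 469/48*e125 - 105/8*e126 - 7/6*e234 + 7/4*e235 - 35/48*e236 - 7/12*e245 - 35/48*e246 + 35/24*e256
(-5/3*e3) R2 = -745/72*e1 + 95/9*e2 + 625/36*e3 + 10/9*e4 - 5/3*e5 + 25/36*e6 - 15/4*e123 + 695/72*e134 - 335/36*e135 + 25/2*e136 - 85/9*e234 + 80/9*e235 - 25/2*e236 + 5/9*e345 + 25/36*e346 - 25/18*e356
(-5/3*e4) R2 = 695/72*e1 - 85/9*e2 - 10/9*e3 + 625/36*e4 + 5/9*e5 + 25/36*e6 - 15/4*e124 + 745/72*e134 - 335/36*e145 + 25/2*e146 - 95/9*e234 + 80/9*e245 - 25/2*e246 + 5/3*e345 - 25/36*e346 - 25/18*e456
(7*e5) R2 = 469/12*e1 - 112/3*e2 - 7*e3 + 7/3*e4 - 875/12*e5 + 35/6*e6 + 63/4*e125 - 1043/24*e135 + 973/24*e145 - 105/2*e156 + 133/3*e235 - 119/3*e245 + 105/2*e256 - 14/3*e345 + 35/12*e356 + 35/12*e456
Summing the partial products and collecting blades:
Answer: 6461/144*e1 - 8165/144*e2 + 637/24*e3 + 367/72*e4 - 532/9*e5 - 965/72*e6 + 25/32*e123 - 263/32*e124 + 323/16*e125 - 45/8*e126 + 62/3*e134 - 3871/72*e135 + 155/12*e136 + 2273/72*e145 + 155/12*e146 - 160/3*e156 - 127/6*e234 + 1979/36*e235 - 635/48*e236 - 1129/36*e245 - 635/48*e246 + 1295/24*e256 - 22/9*e345 + 55/36*e356 + 55/36*e456


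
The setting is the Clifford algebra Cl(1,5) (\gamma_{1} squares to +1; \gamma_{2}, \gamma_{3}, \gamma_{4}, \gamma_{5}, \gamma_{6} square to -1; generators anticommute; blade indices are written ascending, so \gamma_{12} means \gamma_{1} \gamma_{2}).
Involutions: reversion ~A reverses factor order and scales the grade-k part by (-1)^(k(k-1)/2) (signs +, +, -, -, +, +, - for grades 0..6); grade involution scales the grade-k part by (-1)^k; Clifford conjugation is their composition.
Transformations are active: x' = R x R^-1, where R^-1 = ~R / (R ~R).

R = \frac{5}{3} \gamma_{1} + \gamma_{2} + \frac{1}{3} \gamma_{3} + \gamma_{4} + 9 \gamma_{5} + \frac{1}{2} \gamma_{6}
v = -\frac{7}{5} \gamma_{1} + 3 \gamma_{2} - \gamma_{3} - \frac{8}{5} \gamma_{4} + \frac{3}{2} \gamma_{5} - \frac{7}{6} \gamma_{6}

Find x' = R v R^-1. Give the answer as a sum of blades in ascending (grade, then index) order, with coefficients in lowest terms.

~R = \frac{5}{3} \gamma_{1} + \gamma_{2} + \frac{1}{3} \gamma_{3} + \gamma_{4} + 9 \gamma_{5} + \frac{1}{2} \gamma_{6}, and R ~R = -\frac{967}{12}, so R^-1 = ~R / (-\frac{967}{12}).
R v = -\frac{979}{60} + \frac{32}{5} \gamma_{12} - \frac{6}{5} \gamma_{13} - \frac{19}{15} \gamma_{14} + \frac{151}{10} \gamma_{15} - \frac{56}{45} \gamma_{16} - 2 \gamma_{23} - \frac{23}{5} \gamma_{24} - \frac{51}{2} \gamma_{25} - \frac{8}{3} \gamma_{26} + \frac{7}{15} \gamma_{34} + \frac{19}{2} \gamma_{35} + \frac{1}{9} \gamma_{36} + \frac{159}{10} \gamma_{45} - \frac{11}{30} \gamma_{46} - \frac{45}{4} \gamma_{56}
Answer: \frac{30097}{14505} \gamma_{1} - \frac{12547}{4835} \gamma_{2} + \frac{16463}{14505} \gamma_{3} + \frac{9694}{4835} \gamma_{4} + \frac{20739}{9670} \gamma_{5} + \frac{39719}{29010} \gamma_{6}
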